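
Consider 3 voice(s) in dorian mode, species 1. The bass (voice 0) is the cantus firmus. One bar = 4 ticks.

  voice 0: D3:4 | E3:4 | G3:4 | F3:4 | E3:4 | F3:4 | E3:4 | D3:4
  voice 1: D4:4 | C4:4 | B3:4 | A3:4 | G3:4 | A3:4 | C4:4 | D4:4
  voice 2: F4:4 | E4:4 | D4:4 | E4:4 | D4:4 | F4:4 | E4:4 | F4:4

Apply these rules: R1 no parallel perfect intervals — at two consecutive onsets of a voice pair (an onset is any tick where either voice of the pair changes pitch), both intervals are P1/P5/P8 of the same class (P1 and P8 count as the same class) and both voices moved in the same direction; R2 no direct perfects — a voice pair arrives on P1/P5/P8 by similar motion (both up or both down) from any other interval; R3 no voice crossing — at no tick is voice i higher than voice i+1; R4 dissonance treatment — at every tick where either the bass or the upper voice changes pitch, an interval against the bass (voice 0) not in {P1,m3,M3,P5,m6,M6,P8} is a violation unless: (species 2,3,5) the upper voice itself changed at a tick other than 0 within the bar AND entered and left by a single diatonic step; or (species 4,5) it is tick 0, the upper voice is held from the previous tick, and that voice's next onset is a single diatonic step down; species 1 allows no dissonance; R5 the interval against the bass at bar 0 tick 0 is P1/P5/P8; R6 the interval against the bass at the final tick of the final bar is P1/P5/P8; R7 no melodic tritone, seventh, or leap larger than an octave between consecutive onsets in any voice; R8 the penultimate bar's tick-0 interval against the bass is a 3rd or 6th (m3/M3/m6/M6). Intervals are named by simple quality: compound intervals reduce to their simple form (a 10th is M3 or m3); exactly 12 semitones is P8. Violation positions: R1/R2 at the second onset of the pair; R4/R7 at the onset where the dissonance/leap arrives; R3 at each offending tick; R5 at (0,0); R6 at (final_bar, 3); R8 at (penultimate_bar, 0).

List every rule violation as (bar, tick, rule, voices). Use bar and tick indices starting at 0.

(0, 0, R5, (0, 2))
(3, 0, R4, (0, 2))
(4, 0, R1, (1, 2))
(4, 0, R4, (0, 2))
(5, 0, R2, (0, 2))
(6, 0, R1, (0, 2))
(6, 0, R8, (0, 2))
(7, 3, R6, (0, 2))

bar 0: v0=D3 v1=D4 v2=F4 downbeat m3
bar 1: v0=E3 v1=C4 v2=E4 downbeat P8
bar 2: v0=G3 v1=B3 v2=D4 downbeat P5
bar 3: v0=F3 v1=A3 v2=E4 downbeat M7
bar 4: v0=E3 v1=G3 v2=D4 downbeat m7
bar 5: v0=F3 v1=A3 v2=F4 downbeat P8
bar 6: v0=E3 v1=C4 v2=E4 downbeat P8
bar 7: v0=D3 v1=D4 v2=F4 downbeat m3
  -> R5 @ bar 0 tick 0 v(0, 2): opens on m3
  -> R4 @ bar 3 tick 0 v(0, 2): F3/E4 M7 untreated
  -> R1 @ bar 4 tick 0 v(1, 2): A3/E4 P5 -> G3/D4 P5 similar
  -> R4 @ bar 4 tick 0 v(0, 2): E3/D4 m7 untreated
  -> R2 @ bar 5 tick 0 v(0, 2): E3/D4 m7 -> F3/F4 P8 similar
  -> R1 @ bar 6 tick 0 v(0, 2): F3/F4 P8 -> E3/E4 P8 similar
  -> R8 @ bar 6 tick 0 v(0, 2): penult P8 not 3rd/6th
  -> R6 @ bar 7 tick 3 v(0, 2): closes on m3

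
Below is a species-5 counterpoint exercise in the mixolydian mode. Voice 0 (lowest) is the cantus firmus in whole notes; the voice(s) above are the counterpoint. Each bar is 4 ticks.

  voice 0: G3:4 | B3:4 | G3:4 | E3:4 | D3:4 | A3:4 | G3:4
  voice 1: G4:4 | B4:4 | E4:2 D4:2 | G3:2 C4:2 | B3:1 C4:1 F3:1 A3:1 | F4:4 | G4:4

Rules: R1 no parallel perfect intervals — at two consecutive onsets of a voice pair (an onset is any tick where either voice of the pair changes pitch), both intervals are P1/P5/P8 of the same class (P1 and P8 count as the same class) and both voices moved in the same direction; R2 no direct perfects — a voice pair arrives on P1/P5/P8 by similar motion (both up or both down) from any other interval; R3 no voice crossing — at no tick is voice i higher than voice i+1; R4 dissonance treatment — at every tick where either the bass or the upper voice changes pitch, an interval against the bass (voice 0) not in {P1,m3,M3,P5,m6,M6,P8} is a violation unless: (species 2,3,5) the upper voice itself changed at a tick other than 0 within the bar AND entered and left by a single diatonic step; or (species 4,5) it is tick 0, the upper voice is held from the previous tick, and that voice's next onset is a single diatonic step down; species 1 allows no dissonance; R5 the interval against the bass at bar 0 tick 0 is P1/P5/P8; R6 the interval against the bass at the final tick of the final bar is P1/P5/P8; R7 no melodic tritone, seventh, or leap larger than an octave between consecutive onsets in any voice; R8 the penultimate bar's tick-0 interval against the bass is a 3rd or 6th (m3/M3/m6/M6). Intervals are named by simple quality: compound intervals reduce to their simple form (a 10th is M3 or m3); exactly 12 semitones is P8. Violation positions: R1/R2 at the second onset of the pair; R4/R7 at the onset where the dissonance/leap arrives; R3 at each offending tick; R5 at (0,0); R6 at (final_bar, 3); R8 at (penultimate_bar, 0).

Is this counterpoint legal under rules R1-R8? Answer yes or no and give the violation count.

bar 0: v0=G3 v1=G4 (P8)
bar 1: v0=B3 v1=B4 (P8)
bar 2: v0=G3 v1=E4 (M6)
bar 3: v0=E3 v1=G3 (m3)
bar 4: v0=D3 v1=B3 (M6)
bar 5: v0=A3 v1=F4 (m6)
bar 6: v0=G3 v1=G4 (P8)
  R1 @ bar1.0: G3/G4 P8 -> B3/B4 P8 similar
  R4 @ bar4.1: D3/C4 m7 untreated

No (2 violations)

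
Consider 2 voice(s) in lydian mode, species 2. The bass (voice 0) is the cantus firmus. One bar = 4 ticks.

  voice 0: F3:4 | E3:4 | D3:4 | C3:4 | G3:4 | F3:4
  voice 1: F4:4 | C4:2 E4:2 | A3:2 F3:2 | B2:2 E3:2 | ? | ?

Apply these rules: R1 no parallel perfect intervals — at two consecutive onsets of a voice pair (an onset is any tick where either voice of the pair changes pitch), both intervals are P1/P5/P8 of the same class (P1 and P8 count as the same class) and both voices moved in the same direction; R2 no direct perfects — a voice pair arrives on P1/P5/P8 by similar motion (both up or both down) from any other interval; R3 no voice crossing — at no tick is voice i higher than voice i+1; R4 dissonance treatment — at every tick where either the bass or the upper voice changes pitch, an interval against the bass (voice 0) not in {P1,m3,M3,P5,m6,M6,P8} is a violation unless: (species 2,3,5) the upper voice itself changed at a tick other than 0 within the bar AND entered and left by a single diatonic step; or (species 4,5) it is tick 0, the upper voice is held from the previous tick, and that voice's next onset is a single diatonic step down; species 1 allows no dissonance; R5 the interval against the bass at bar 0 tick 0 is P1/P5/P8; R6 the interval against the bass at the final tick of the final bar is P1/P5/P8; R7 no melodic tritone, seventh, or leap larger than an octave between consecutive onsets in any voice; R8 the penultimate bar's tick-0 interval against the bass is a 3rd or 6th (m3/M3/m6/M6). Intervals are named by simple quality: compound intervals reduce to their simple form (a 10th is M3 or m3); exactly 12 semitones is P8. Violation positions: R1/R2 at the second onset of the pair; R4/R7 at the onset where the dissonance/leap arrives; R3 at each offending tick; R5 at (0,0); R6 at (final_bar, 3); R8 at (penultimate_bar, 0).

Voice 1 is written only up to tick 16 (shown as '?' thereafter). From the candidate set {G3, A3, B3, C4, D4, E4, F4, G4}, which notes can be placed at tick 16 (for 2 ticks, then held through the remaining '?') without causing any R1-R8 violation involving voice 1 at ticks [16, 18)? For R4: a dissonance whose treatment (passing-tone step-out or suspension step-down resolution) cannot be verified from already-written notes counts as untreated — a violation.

G3: violates R2,R8
A3: violates R4,R8
B3: legal
C4: violates R4,R8
D4: violates R2,R7,R8
E4: legal
F4: violates R4,R7,R8
G4: violates R2,R7,R8

{B3, E4}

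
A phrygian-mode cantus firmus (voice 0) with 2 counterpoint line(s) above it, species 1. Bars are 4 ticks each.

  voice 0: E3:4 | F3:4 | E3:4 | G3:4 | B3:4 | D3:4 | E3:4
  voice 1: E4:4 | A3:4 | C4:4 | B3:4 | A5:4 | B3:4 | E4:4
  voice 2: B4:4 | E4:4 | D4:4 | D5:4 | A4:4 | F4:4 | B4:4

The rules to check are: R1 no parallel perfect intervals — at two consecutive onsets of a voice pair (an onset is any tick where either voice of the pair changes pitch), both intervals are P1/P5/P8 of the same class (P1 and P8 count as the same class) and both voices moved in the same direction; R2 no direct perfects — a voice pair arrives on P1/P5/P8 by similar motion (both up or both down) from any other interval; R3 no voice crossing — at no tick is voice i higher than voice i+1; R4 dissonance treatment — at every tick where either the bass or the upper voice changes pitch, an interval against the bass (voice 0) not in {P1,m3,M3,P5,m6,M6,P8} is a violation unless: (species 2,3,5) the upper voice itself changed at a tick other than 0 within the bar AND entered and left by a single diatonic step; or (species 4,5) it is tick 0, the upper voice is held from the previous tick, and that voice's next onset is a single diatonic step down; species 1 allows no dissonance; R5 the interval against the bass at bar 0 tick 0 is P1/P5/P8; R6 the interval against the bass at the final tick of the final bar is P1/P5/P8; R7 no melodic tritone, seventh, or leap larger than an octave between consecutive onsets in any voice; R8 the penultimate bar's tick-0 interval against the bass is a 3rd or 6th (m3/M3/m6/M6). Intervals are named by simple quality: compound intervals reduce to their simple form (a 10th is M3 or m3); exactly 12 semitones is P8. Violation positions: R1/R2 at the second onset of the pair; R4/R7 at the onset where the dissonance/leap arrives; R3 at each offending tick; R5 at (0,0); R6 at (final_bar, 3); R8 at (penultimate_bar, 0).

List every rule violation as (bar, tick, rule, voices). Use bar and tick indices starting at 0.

bar 0: v0=E3 v1=E4 v2=B4 downbeat P5
bar 1: v0=F3 v1=A3 v2=E4 downbeat M7
bar 2: v0=E3 v1=C4 v2=D4 downbeat m7
bar 3: v0=G3 v1=B3 v2=D5 downbeat P5
bar 4: v0=B3 v1=A5 v2=A4 downbeat m7
bar 5: v0=D3 v1=B3 v2=F4 downbeat m3
bar 6: v0=E3 v1=E4 v2=B4 downbeat P5
  -> R1 @ bar 1 tick 0 v(1, 2): E4/B4 P5 -> A3/E4 P5 similar
  -> R4 @ bar 1 tick 0 v(0, 2): F3/E4 M7 untreated
  -> R4 @ bar 2 tick 0 v(0, 2): E3/D4 m7 untreated
  -> R2 @ bar 3 tick 0 v(0, 2): E3/D4 m7 -> G3/D5 P5 similar
  -> R3 @ bar 4 tick 0 v(1, 2): A5 above A4
  -> R4 @ bar 4 tick 0 v(0, 1): B3/A5 m7 untreated
  -> R4 @ bar 4 tick 0 v(0, 2): B3/A4 m7 untreated
  -> R7 @ bar 4 tick 0 v(1,): B3->A5 leap 22st
  -> R3 @ bar 4 tick 1 v(1, 2): A5 above A4
  -> R3 @ bar 4 tick 2 v(1, 2): A5 above A4
  -> R3 @ bar 4 tick 3 v(1, 2): A5 above A4
  -> R7 @ bar 5 tick 0 v(1,): A5->B3 leap 22st
  -> R2 @ bar 6 tick 0 v(0, 1): D3/B3 M6 -> E3/E4 P8 similar
  -> R2 @ bar 6 tick 0 v(0, 2): D3/F4 m3 -> E3/B4 P5 similar
  -> R2 @ bar 6 tick 0 v(1, 2): B3/F4 TT -> E4/B4 P5 similar
  -> R7 @ bar 6 tick 0 v(2,): F4->B4 leap 6st

(1, 0, R1, (1, 2))
(1, 0, R4, (0, 2))
(2, 0, R4, (0, 2))
(3, 0, R2, (0, 2))
(4, 0, R3, (1, 2))
(4, 0, R4, (0, 1))
(4, 0, R4, (0, 2))
(4, 0, R7, (1,))
(4, 1, R3, (1, 2))
(4, 2, R3, (1, 2))
(4, 3, R3, (1, 2))
(5, 0, R7, (1,))
(6, 0, R2, (0, 1))
(6, 0, R2, (0, 2))
(6, 0, R2, (1, 2))
(6, 0, R7, (2,))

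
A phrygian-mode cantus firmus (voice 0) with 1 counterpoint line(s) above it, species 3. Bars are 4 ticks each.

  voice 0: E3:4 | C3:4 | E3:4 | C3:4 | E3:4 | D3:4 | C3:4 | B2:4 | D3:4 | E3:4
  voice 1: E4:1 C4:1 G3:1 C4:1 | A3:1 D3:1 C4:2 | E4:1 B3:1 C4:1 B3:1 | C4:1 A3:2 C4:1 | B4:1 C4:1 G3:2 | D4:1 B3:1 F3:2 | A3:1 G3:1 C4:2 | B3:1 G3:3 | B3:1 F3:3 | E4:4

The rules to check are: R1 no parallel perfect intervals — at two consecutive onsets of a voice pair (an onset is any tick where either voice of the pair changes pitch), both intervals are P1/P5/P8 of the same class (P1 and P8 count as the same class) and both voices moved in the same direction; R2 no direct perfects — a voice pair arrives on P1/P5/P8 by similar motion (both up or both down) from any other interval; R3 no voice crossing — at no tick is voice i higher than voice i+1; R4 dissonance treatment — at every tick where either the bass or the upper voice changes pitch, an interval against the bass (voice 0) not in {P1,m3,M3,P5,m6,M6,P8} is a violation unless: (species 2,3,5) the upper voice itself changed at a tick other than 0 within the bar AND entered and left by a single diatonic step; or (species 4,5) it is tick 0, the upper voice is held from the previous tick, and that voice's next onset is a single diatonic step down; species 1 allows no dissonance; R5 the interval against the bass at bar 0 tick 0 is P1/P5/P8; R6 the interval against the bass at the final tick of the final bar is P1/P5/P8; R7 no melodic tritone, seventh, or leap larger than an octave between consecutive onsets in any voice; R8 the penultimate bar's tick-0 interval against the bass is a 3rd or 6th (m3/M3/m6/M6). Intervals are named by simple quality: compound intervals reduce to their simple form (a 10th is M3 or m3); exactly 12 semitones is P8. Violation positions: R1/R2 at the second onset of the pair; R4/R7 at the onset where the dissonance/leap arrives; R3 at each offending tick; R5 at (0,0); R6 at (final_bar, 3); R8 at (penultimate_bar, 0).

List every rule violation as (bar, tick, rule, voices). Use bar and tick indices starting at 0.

bar 0: v0=E3 v1=E4 downbeat P8
bar 1: v0=C3 v1=A3 downbeat M6
bar 2: v0=E3 v1=E4 downbeat P8
bar 3: v0=C3 v1=C4 downbeat P8
bar 4: v0=E3 v1=B4 downbeat P5
bar 5: v0=D3 v1=D4 downbeat P8
bar 6: v0=C3 v1=A3 downbeat M6
bar 7: v0=B2 v1=B3 downbeat P8
bar 8: v0=D3 v1=B3 downbeat M6
bar 9: v0=E3 v1=E4 downbeat P8
  -> R4 @ bar 1 tick 1 v(0, 1): C3/D3 M2 untreated
  -> R7 @ bar 1 tick 2 v(1,): D3->C4 leap 10st
  -> R1 @ bar 2 tick 0 v(0, 1): C3/C4 P8 -> E3/E4 P8 similar
  -> R2 @ bar 4 tick 0 v(0, 1): C3/C4 P8 -> E3/B4 P5 similar
  -> R7 @ bar 4 tick 0 v(1,): C4->B4 leap 11st
  -> R7 @ bar 4 tick 1 v(1,): B4->C4 leap 11st
  -> R7 @ bar 5 tick 2 v(1,): B3->F3 leap 6st
  -> R1 @ bar 7 tick 0 v(0, 1): C3/C4 P8 -> B2/B3 P8 similar
  -> R7 @ bar 8 tick 1 v(1,): B3->F3 leap 6st
  -> R2 @ bar 9 tick 0 v(0, 1): D3/F3 m3 -> E3/E4 P8 similar
  -> R7 @ bar 9 tick 0 v(1,): F3->E4 leap 11st

(1, 1, R4, (0, 1))
(1, 2, R7, (1,))
(2, 0, R1, (0, 1))
(4, 0, R2, (0, 1))
(4, 0, R7, (1,))
(4, 1, R7, (1,))
(5, 2, R7, (1,))
(7, 0, R1, (0, 1))
(8, 1, R7, (1,))
(9, 0, R2, (0, 1))
(9, 0, R7, (1,))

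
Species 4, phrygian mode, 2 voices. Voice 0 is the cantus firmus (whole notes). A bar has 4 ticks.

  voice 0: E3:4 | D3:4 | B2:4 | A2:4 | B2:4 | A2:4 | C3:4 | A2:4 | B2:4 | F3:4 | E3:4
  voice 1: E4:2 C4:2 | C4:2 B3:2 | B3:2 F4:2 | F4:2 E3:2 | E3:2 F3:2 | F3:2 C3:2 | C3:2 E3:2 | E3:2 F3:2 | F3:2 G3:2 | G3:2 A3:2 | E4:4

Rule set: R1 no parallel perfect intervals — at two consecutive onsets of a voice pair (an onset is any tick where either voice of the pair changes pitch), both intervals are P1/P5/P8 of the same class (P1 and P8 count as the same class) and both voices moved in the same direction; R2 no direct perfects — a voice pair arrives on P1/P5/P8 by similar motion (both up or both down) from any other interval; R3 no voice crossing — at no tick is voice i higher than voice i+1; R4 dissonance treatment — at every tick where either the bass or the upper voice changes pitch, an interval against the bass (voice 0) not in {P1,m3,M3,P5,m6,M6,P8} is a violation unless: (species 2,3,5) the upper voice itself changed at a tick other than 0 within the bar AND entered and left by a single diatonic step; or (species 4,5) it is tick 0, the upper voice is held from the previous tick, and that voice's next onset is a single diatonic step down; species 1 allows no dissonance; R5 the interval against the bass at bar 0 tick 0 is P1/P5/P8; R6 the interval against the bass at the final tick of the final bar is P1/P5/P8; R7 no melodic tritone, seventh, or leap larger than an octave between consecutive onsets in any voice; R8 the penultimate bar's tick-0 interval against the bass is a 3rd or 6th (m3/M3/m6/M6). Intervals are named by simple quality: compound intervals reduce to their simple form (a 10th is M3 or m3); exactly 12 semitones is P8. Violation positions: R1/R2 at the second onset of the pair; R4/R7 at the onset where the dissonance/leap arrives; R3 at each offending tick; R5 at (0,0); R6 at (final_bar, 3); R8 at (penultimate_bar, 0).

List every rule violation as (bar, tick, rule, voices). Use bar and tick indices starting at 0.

(2, 2, R4, (0, 1))
(2, 2, R7, (1,))
(3, 2, R7, (1,))
(4, 0, R4, (0, 1))
(4, 2, R4, (0, 1))
(8, 0, R4, (0, 1))
(9, 0, R4, (0, 1))
(9, 0, R7, (0,))
(9, 0, R8, (0, 1))

bar 0: v0=E3 v1=E4 downbeat P8
bar 1: v0=D3 v1=C4 downbeat m7
bar 2: v0=B2 v1=B3 downbeat P8
bar 3: v0=A2 v1=F4 downbeat m6
bar 4: v0=B2 v1=E3 downbeat P4
bar 5: v0=A2 v1=F3 downbeat m6
bar 6: v0=C3 v1=C3 downbeat P1
bar 7: v0=A2 v1=E3 downbeat P5
bar 8: v0=B2 v1=F3 downbeat TT
bar 9: v0=F3 v1=G3 downbeat M2
bar 10: v0=E3 v1=E4 downbeat P8
  -> R4 @ bar 2 tick 2 v(0, 1): B2/F4 TT untreated
  -> R7 @ bar 2 tick 2 v(1,): B3->F4 leap 6st
  -> R7 @ bar 3 tick 2 v(1,): F4->E3 leap 13st
  -> R4 @ bar 4 tick 0 v(0, 1): B2/E3 P4 untreated
  -> R4 @ bar 4 tick 2 v(0, 1): B2/F3 TT untreated
  -> R4 @ bar 8 tick 0 v(0, 1): B2/F3 TT untreated
  -> R4 @ bar 9 tick 0 v(0, 1): F3/G3 M2 untreated
  -> R7 @ bar 9 tick 0 v(0,): B2->F3 leap 6st
  -> R8 @ bar 9 tick 0 v(0, 1): penult M2 not 3rd/6th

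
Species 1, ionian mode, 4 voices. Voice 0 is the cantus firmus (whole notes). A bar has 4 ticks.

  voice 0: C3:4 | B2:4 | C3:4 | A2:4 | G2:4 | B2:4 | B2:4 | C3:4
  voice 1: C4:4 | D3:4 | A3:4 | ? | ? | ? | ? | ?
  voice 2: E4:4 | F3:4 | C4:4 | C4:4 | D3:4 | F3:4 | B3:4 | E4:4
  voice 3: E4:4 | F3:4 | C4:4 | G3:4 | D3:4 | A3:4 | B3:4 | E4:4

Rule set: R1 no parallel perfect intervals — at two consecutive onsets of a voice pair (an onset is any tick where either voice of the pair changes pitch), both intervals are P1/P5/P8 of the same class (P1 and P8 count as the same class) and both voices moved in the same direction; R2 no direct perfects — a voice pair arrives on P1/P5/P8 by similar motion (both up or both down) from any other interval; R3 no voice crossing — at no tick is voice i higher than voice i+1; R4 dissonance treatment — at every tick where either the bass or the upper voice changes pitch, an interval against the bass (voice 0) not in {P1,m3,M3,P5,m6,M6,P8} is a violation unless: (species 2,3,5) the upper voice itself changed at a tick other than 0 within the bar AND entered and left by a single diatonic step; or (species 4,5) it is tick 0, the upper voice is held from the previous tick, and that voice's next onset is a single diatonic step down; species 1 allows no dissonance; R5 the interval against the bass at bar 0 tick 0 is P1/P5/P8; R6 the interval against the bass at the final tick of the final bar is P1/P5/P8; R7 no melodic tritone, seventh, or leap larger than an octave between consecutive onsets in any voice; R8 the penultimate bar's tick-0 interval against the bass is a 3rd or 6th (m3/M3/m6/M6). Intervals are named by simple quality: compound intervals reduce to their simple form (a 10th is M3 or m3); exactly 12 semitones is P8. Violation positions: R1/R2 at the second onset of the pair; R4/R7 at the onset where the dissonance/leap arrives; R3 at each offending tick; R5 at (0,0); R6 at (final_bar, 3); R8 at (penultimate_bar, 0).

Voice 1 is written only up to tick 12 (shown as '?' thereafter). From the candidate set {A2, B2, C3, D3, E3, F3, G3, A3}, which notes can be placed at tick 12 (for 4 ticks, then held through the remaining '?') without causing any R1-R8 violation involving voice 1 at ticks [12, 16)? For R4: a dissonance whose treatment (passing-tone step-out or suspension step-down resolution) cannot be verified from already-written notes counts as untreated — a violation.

A2: violates R2
B2: violates R4,R7
C3: violates R2
D3: violates R4
E3: violates R2
F3: legal
G3: violates R2,R4
A3: legal

{A3, F3}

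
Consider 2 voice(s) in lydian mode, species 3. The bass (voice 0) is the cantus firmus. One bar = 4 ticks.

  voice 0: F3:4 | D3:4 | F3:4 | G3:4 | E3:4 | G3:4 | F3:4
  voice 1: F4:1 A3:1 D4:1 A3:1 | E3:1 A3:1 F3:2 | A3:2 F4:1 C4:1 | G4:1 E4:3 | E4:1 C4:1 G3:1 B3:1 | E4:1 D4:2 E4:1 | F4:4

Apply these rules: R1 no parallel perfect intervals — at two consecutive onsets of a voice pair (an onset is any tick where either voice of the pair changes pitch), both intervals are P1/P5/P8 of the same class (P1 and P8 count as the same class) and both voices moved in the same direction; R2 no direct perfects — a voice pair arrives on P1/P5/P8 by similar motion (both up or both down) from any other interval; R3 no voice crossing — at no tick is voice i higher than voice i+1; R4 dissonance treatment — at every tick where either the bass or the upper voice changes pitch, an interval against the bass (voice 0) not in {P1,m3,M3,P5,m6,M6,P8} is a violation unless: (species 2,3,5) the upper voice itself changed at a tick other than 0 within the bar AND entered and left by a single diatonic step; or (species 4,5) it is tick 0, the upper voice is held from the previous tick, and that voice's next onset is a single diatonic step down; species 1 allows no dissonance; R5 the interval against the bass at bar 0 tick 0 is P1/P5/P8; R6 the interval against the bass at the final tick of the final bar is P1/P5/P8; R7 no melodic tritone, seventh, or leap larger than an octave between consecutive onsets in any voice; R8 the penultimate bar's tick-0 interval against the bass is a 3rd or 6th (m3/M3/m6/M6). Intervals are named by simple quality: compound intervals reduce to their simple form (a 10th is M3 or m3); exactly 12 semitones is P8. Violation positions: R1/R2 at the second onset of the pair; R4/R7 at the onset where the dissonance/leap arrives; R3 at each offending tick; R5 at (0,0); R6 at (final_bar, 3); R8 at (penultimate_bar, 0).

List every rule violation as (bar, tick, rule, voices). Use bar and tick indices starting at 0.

bar 0: v0=F3 v1=F4 downbeat P8
bar 1: v0=D3 v1=E3 downbeat M2
bar 2: v0=F3 v1=A3 downbeat M3
bar 3: v0=G3 v1=G4 downbeat P8
bar 4: v0=E3 v1=E4 downbeat P8
bar 5: v0=G3 v1=E4 downbeat M6
bar 6: v0=F3 v1=F4 downbeat P8
  -> R4 @ bar 1 tick 0 v(0, 1): D3/E3 M2 untreated
  -> R2 @ bar 3 tick 0 v(0, 1): F3/C4 P5 -> G3/G4 P8 similar

(1, 0, R4, (0, 1))
(3, 0, R2, (0, 1))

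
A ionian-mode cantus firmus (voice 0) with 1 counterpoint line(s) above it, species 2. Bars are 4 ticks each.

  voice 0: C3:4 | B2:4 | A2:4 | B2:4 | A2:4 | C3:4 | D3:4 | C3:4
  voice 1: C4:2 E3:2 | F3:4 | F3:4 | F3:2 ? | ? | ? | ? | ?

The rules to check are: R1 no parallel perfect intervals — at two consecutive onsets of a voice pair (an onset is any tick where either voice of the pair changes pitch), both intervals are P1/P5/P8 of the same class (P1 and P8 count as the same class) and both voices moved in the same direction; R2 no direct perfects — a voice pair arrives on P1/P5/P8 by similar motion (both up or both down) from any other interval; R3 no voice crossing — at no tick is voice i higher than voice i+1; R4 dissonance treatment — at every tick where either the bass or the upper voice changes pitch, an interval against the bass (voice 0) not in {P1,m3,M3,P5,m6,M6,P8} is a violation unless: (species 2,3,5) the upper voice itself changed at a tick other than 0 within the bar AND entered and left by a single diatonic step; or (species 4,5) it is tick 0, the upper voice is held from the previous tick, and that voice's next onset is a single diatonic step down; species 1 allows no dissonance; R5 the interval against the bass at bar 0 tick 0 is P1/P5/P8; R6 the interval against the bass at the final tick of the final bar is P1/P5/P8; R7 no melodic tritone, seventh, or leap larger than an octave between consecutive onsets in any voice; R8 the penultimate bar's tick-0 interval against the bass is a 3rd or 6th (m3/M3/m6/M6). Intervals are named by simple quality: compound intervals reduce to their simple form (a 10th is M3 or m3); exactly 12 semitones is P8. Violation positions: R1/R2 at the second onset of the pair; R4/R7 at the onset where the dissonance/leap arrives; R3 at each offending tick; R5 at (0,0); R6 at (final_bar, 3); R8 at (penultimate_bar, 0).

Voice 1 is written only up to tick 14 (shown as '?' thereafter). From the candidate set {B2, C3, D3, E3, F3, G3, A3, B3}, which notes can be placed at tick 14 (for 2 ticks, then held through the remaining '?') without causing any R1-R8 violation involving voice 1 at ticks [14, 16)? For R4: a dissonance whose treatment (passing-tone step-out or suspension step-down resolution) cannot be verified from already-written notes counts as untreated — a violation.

{D3, F3, G3}

B2: violates R7
C3: violates R4
D3: legal
E3: violates R4
F3: legal
G3: legal
A3: violates R4
B3: violates R7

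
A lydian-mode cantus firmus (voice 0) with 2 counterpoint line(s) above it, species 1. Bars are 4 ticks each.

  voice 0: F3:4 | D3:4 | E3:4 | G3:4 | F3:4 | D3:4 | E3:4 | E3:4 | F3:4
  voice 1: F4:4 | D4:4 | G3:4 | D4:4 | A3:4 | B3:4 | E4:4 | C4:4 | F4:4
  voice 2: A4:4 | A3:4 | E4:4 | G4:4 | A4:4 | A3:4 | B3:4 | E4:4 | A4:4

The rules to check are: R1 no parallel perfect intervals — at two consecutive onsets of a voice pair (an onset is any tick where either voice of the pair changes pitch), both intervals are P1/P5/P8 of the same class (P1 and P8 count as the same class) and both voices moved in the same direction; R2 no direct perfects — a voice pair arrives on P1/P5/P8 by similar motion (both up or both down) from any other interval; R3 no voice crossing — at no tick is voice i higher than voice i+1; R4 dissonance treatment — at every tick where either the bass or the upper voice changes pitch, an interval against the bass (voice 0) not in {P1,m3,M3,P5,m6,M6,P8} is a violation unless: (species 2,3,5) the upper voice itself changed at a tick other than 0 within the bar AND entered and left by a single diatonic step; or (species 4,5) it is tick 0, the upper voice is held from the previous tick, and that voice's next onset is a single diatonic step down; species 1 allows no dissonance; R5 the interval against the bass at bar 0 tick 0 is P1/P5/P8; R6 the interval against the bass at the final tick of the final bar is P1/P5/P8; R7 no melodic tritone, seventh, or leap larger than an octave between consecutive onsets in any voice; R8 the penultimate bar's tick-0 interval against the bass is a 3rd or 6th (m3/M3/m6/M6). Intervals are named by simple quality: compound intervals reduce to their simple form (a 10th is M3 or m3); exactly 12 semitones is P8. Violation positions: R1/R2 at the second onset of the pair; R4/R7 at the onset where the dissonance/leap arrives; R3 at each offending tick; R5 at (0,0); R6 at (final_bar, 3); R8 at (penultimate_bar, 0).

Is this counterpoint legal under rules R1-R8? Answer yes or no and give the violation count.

bar 0: v0=F3 v1=F4 v2=A4 (M3)
bar 1: v0=D3 v1=D4 v2=A3 (P5)
bar 2: v0=E3 v1=G3 v2=E4 (P8)
bar 3: v0=G3 v1=D4 v2=G4 (P8)
bar 4: v0=F3 v1=A3 v2=A4 (M3)
bar 5: v0=D3 v1=B3 v2=A3 (P5)
bar 6: v0=E3 v1=E4 v2=B3 (P5)
bar 7: v0=E3 v1=C4 v2=E4 (P8)
bar 8: v0=F3 v1=F4 v2=A4 (M3)
  R5 @ bar0.0: opens on M3
  R1 @ bar1.0: F3/F4 P8 -> D3/D4 P8 similar
  R2 @ bar1.0: F3/A4 M3 -> D3/A3 P5 similar
  R3 @ bar1.0: D4 above A3
  R3 @ bar1.1: D4 above A3
  R3 @ bar1.2: D4 above A3
  R3 @ bar1.3: D4 above A3
  R2 @ bar2.0: D3/A3 P5 -> E3/E4 P8 similar
  R1 @ bar3.0: E3/E4 P8 -> G3/G4 P8 similar
  R2 @ bar3.0: E3/G3 m3 -> G3/D4 P5 similar
  R2 @ bar5.0: F3/A4 M3 -> D3/A3 P5 similar
  R3 @ bar5.0: B3 above A3
  R3 @ bar5.1: B3 above A3
  R3 @ bar5.2: B3 above A3
  R3 @ bar5.3: B3 above A3
  R1 @ bar6.0: D3/A3 P5 -> E3/B3 P5 similar
  R2 @ bar6.0: D3/B3 M6 -> E3/E4 P8 similar
  R3 @ bar6.0: E4 above B3
  R3 @ bar6.1: E4 above B3
  R3 @ bar6.2: E4 above B3
  R3 @ bar6.3: E4 above B3
  R8 @ bar7.0: penult P8 not 3rd/6th
  R2 @ bar8.0: E3/C4 m6 -> F3/F4 P8 similar
  R6 @ bar8.3: closes on M3

No (24 violations)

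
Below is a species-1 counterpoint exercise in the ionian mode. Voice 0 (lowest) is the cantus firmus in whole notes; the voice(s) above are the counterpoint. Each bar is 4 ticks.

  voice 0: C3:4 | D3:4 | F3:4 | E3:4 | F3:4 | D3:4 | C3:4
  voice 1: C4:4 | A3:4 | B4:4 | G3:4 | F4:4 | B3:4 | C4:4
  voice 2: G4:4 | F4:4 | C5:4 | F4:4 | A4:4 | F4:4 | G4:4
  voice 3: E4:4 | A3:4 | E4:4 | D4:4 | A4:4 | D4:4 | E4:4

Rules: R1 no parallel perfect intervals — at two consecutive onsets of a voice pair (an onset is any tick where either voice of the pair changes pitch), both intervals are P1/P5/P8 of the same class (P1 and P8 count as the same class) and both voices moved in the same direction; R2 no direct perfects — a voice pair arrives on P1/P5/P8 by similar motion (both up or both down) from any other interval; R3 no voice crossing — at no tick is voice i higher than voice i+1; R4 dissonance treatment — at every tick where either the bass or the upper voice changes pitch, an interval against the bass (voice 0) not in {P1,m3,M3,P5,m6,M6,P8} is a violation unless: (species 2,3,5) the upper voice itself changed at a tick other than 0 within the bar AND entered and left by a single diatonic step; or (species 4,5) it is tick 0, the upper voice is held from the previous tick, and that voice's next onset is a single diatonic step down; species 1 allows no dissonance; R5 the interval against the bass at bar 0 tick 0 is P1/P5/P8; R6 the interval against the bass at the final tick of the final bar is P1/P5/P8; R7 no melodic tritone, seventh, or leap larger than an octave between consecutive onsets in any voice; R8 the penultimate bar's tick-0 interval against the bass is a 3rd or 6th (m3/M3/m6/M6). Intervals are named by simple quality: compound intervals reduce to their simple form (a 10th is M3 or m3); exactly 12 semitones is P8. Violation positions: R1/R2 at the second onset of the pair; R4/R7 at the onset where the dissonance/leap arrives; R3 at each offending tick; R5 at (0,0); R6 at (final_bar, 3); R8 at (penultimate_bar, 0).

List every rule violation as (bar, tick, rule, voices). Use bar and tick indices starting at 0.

(0, 0, R3, (2, 3))
(0, 0, R5, (0, 3))
(0, 1, R3, (2, 3))
(0, 2, R3, (2, 3))
(0, 3, R3, (2, 3))
(1, 0, R2, (1, 3))
(1, 0, R3, (2, 3))
(1, 1, R3, (2, 3))
(1, 2, R3, (2, 3))
(1, 3, R3, (2, 3))
(2, 0, R2, (0, 2))
(2, 0, R2, (1, 3))
(2, 0, R3, (2, 3))
(2, 0, R4, (0, 1))
(2, 0, R4, (0, 3))
(2, 0, R7, (1,))
(2, 1, R3, (2, 3))
(2, 2, R3, (2, 3))
(2, 3, R3, (2, 3))
(3, 0, R1, (1, 3))
(3, 0, R3, (2, 3))
(3, 0, R4, (0, 2))
(3, 0, R4, (0, 3))
(3, 0, R7, (1,))
(3, 1, R3, (2, 3))
(3, 2, R3, (2, 3))
(3, 3, R3, (2, 3))
(4, 0, R2, (0, 1))
(4, 0, R2, (2, 3))
(4, 0, R7, (1,))
(5, 0, R2, (0, 3))
(5, 0, R3, (2, 3))
(5, 0, R7, (1,))
(5, 0, R8, (0, 3))
(5, 1, R3, (2, 3))
(5, 2, R3, (2, 3))
(5, 3, R3, (2, 3))
(6, 0, R2, (1, 2))
(6, 0, R3, (2, 3))
(6, 1, R3, (2, 3))
(6, 2, R3, (2, 3))
(6, 3, R3, (2, 3))
(6, 3, R6, (0, 3))

bar 0: v0=C3 v1=C4 v2=G4 v3=E4 downbeat M3
bar 1: v0=D3 v1=A3 v2=F4 v3=A3 downbeat P5
bar 2: v0=F3 v1=B4 v2=C5 v3=E4 downbeat M7
bar 3: v0=E3 v1=G3 v2=F4 v3=D4 downbeat m7
bar 4: v0=F3 v1=F4 v2=A4 v3=A4 downbeat M3
bar 5: v0=D3 v1=B3 v2=F4 v3=D4 downbeat P8
bar 6: v0=C3 v1=C4 v2=G4 v3=E4 downbeat M3
  -> R3 @ bar 0 tick 0 v(2, 3): G4 above E4
  -> R5 @ bar 0 tick 0 v(0, 3): opens on M3
  -> R3 @ bar 0 tick 1 v(2, 3): G4 above E4
  -> R3 @ bar 0 tick 2 v(2, 3): G4 above E4
  -> R3 @ bar 0 tick 3 v(2, 3): G4 above E4
  -> R2 @ bar 1 tick 0 v(1, 3): C4/E4 M3 -> A3/A3 P1 similar
  -> R3 @ bar 1 tick 0 v(2, 3): F4 above A3
  -> R3 @ bar 1 tick 1 v(2, 3): F4 above A3
  -> R3 @ bar 1 tick 2 v(2, 3): F4 above A3
  -> R3 @ bar 1 tick 3 v(2, 3): F4 above A3
  -> R2 @ bar 2 tick 0 v(0, 2): D3/F4 m3 -> F3/C5 P5 similar
  -> R2 @ bar 2 tick 0 v(1, 3): A3/A3 P1 -> B4/E4 P5 similar
  -> R3 @ bar 2 tick 0 v(2, 3): C5 above E4
  -> R4 @ bar 2 tick 0 v(0, 1): F3/B4 TT untreated
  -> R4 @ bar 2 tick 0 v(0, 3): F3/E4 M7 untreated
  -> R7 @ bar 2 tick 0 v(1,): A3->B4 leap 14st
  -> R3 @ bar 2 tick 1 v(2, 3): C5 above E4
  -> R3 @ bar 2 tick 2 v(2, 3): C5 above E4
  -> R3 @ bar 2 tick 3 v(2, 3): C5 above E4
  -> R1 @ bar 3 tick 0 v(1, 3): B4/E4 P5 -> G3/D4 P5 similar
  -> R3 @ bar 3 tick 0 v(2, 3): F4 above D4
  -> R4 @ bar 3 tick 0 v(0, 2): E3/F4 m2 untreated
  -> R4 @ bar 3 tick 0 v(0, 3): E3/D4 m7 untreated
  -> R7 @ bar 3 tick 0 v(1,): B4->G3 leap 16st
  -> R3 @ bar 3 tick 1 v(2, 3): F4 above D4
  -> R3 @ bar 3 tick 2 v(2, 3): F4 above D4
  -> R3 @ bar 3 tick 3 v(2, 3): F4 above D4
  -> R2 @ bar 4 tick 0 v(0, 1): E3/G3 m3 -> F3/F4 P8 similar
  -> R2 @ bar 4 tick 0 v(2, 3): F4/D4 m3 -> A4/A4 P1 similar
  -> R7 @ bar 4 tick 0 v(1,): G3->F4 leap 10st
  -> R2 @ bar 5 tick 0 v(0, 3): F3/A4 M3 -> D3/D4 P8 similar
  -> R3 @ bar 5 tick 0 v(2, 3): F4 above D4
  -> R7 @ bar 5 tick 0 v(1,): F4->B3 leap 6st
  -> R8 @ bar 5 tick 0 v(0, 3): penult P8 not 3rd/6th
  -> R3 @ bar 5 tick 1 v(2, 3): F4 above D4
  -> R3 @ bar 5 tick 2 v(2, 3): F4 above D4
  -> R3 @ bar 5 tick 3 v(2, 3): F4 above D4
  -> R2 @ bar 6 tick 0 v(1, 2): B3/F4 TT -> C4/G4 P5 similar
  -> R3 @ bar 6 tick 0 v(2, 3): G4 above E4
  -> R3 @ bar 6 tick 1 v(2, 3): G4 above E4
  -> R3 @ bar 6 tick 2 v(2, 3): G4 above E4
  -> R3 @ bar 6 tick 3 v(2, 3): G4 above E4
  -> R6 @ bar 6 tick 3 v(0, 3): closes on M3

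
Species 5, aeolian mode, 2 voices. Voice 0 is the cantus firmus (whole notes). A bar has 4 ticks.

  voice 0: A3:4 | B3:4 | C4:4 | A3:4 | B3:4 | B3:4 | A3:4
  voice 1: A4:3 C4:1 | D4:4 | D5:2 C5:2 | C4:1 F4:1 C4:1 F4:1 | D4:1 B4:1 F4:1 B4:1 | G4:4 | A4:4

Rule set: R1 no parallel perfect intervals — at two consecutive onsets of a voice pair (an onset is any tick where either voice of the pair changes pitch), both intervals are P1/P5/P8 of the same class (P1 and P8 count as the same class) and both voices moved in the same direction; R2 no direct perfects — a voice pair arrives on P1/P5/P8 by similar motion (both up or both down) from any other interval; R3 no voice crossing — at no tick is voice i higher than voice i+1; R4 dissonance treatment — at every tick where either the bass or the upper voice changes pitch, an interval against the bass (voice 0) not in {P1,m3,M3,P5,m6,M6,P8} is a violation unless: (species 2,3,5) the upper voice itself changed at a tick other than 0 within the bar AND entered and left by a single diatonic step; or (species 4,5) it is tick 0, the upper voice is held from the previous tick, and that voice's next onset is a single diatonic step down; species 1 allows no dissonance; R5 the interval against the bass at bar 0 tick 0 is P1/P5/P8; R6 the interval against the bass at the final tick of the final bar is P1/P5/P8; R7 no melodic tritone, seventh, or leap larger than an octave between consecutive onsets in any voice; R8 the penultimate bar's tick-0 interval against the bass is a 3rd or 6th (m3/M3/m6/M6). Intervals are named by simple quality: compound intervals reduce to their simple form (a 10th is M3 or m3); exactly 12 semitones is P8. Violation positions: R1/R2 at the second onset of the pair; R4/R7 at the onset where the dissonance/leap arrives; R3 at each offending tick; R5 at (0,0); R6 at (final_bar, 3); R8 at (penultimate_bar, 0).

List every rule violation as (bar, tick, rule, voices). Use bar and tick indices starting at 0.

(2, 0, R4, (0, 1))
(4, 2, R4, (0, 1))
(4, 2, R7, (1,))
(4, 3, R7, (1,))

bar 0: v0=A3 v1=A4 downbeat P8
bar 1: v0=B3 v1=D4 downbeat m3
bar 2: v0=C4 v1=D5 downbeat M2
bar 3: v0=A3 v1=C4 downbeat m3
bar 4: v0=B3 v1=D4 downbeat m3
bar 5: v0=B3 v1=G4 downbeat m6
bar 6: v0=A3 v1=A4 downbeat P8
  -> R4 @ bar 2 tick 0 v(0, 1): C4/D5 M2 untreated
  -> R4 @ bar 4 tick 2 v(0, 1): B3/F4 TT untreated
  -> R7 @ bar 4 tick 2 v(1,): B4->F4 leap 6st
  -> R7 @ bar 4 tick 3 v(1,): F4->B4 leap 6st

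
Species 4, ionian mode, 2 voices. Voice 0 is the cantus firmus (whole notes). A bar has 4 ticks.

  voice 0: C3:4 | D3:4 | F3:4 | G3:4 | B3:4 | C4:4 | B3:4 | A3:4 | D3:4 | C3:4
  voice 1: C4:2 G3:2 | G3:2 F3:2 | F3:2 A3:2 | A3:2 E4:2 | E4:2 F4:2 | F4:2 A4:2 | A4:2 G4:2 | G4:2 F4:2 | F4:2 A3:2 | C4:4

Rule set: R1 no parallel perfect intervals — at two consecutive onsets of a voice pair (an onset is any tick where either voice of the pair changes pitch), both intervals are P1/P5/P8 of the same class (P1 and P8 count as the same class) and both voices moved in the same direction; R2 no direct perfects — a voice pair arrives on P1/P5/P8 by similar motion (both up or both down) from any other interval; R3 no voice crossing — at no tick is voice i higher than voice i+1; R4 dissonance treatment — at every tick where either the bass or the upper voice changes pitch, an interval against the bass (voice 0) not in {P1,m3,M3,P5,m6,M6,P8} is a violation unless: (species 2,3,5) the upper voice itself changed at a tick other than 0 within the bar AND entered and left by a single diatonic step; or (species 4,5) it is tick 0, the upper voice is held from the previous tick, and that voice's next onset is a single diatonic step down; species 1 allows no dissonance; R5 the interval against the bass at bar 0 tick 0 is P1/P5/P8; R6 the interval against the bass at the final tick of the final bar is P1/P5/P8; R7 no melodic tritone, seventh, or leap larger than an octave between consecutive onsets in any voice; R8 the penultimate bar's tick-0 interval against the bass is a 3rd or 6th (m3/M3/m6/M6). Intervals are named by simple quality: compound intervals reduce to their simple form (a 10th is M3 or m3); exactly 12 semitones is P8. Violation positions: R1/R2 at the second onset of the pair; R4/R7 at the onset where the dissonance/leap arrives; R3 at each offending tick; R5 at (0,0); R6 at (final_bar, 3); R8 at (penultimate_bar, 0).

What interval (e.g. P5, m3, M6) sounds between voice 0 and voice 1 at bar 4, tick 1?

voice 0=B3 voice 1=E4 -> P4

P4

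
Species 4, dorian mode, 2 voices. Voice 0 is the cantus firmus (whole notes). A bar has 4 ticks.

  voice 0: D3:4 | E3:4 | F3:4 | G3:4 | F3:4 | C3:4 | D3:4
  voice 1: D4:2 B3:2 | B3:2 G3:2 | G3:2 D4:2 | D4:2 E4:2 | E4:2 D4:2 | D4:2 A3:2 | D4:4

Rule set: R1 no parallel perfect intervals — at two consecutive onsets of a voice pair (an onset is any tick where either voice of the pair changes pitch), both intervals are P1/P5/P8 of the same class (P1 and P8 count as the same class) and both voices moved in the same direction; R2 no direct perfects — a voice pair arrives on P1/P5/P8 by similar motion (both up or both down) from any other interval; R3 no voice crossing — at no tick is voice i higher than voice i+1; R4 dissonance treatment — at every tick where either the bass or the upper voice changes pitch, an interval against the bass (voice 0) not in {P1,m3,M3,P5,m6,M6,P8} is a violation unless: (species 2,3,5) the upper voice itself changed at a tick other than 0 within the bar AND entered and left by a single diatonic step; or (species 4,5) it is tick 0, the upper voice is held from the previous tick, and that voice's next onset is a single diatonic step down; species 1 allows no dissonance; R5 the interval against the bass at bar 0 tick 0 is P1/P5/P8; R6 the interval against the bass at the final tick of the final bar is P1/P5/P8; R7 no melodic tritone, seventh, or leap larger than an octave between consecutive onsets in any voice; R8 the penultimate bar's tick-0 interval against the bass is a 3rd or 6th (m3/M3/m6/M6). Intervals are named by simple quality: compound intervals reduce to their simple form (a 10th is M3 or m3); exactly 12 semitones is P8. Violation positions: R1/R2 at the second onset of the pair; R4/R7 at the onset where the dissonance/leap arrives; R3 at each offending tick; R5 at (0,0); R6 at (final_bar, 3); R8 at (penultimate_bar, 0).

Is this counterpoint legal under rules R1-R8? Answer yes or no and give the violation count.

bar 0: v0=D3 v1=D4 (P8)
bar 1: v0=E3 v1=B3 (P5)
bar 2: v0=F3 v1=G3 (M2)
bar 3: v0=G3 v1=D4 (P5)
bar 4: v0=F3 v1=E4 (M7)
bar 5: v0=C3 v1=D4 (M2)
bar 6: v0=D3 v1=D4 (P8)
  R4 @ bar2.0: F3/G3 M2 untreated
  R4 @ bar5.0: C3/D4 M2 untreated
  R8 @ bar5.0: penult M2 not 3rd/6th
  R2 @ bar6.0: C3/A3 M6 -> D3/D4 P8 similar

No (4 violations)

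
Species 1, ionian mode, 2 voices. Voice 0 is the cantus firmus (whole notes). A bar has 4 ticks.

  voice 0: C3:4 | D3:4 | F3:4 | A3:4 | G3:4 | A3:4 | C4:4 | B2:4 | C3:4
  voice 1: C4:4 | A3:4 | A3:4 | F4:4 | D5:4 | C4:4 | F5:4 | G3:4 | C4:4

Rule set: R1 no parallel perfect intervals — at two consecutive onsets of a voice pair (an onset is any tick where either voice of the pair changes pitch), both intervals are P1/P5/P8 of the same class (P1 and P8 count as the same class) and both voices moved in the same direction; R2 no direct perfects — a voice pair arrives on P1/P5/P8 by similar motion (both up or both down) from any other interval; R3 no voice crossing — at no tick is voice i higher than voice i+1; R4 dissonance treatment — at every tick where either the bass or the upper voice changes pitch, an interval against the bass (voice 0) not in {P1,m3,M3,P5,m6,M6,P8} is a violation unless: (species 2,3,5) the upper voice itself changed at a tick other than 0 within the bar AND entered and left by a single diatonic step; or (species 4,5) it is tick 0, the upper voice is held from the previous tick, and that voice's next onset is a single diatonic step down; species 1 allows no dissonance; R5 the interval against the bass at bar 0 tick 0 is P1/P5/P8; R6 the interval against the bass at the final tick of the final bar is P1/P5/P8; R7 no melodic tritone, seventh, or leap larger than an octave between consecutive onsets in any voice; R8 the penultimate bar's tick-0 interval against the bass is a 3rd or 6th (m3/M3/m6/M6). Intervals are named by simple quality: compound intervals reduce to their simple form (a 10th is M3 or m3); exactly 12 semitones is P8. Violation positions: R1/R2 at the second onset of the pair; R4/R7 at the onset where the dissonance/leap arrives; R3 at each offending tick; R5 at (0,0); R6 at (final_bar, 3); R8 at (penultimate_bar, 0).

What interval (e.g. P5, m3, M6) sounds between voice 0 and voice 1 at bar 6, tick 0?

voice 0=C4 voice 1=F5 -> P4

P4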